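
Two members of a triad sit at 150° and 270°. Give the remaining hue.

30°

A triad spaces three hues 120° apart.
The full set is {30°, 150°, 270°}.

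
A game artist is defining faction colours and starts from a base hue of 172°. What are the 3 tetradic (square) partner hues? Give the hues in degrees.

A square tetradic scheme places four hues every 90°.
172 + 90 = 262°
172 + 180 = 352°
172 + 270 = 442 → 442 − 360 = 82°

262°, 352°, 82°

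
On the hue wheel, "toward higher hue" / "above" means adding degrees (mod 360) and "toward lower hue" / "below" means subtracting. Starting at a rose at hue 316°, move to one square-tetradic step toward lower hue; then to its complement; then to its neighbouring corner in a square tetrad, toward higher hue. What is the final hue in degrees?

square ↓ −90°: 316 − 90 = 226°
complement +180°: 226 + 180 = 406 → 406 − 360 = 46°
square ↑ +90°: 46 + 90 = 136°

136°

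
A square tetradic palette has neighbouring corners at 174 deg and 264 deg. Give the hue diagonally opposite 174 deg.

354°

A square tetradic scheme places four hues 90° apart; opposite corners are 180° apart.
174 + 180 = 354°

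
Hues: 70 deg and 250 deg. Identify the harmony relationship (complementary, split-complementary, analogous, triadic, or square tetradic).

Sort the hues: 70°, 250°.
Successive gaps around the wheel: 180°, 180°.
Two hues 180° apart are complementary.

complementary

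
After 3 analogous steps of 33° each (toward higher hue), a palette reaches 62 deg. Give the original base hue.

3 steps of 33° (toward higher hue) give a net shift of +99°.
Start = end − shift: 62 − 99 = -37 → -37 + 360 = 323°

323°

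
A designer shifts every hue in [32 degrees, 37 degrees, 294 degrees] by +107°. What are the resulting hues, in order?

139°, 144°, 41°

32 + 107 = 139°
37 + 107 = 144°
294 + 107 = 401 → 401 − 360 = 41°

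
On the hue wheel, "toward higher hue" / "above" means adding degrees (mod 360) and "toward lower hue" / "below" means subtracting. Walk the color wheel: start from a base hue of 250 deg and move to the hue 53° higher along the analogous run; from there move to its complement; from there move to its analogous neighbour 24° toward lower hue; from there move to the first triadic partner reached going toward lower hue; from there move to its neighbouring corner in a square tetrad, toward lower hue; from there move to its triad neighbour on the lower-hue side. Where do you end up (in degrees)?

129°

analog 53° ↑ +53°: 250 + 53 = 303°
complement +180°: 303 + 180 = 483 → 483 − 360 = 123°
analog 24° ↓ −24°: 123 − 24 = 99°
triadic ↓ −120°: 99 − 120 = -21 → -21 + 360 = 339°
square ↓ −90°: 339 − 90 = 249°
triadic ↓ −120°: 249 − 120 = 129°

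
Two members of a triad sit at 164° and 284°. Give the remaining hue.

44°

A triad spaces three hues 120° apart.
The full set is {44°, 164°, 284°}.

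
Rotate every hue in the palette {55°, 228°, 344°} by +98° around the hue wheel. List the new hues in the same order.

55 + 98 = 153°
228 + 98 = 326°
344 + 98 = 442 → 442 − 360 = 82°

153°, 326°, 82°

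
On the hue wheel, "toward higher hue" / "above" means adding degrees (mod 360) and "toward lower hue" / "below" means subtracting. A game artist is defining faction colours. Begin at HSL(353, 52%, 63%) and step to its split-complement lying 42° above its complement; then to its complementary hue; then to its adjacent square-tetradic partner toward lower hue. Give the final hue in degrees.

+222° (split-comp 42° ↑): 353 + 222 = 575 → 575 − 360 = 215°
+180° (complement): 215 + 180 = 395 → 395 − 360 = 35°
−90° (square ↓): 35 − 90 = -55 → -55 + 360 = 305°

305°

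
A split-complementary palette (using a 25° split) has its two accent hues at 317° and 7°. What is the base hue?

162°

The accents sit 25° either side of the complement, so the complement is their short-arc midpoint on the wheel.
Short-arc midpoint of 317° and 7°: 342°.
Base is 180° from the complement: 342 − 180 = 162°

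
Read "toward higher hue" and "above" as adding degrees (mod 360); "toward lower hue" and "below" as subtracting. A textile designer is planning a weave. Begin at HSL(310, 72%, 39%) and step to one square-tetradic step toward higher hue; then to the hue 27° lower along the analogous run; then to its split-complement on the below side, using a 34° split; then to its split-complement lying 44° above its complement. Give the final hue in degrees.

23°

+90° (square ↑): 310 + 90 = 400 → 400 − 360 = 40°
−27° (analog 27° ↓): 40 − 27 = 13°
+146° (split-comp 34° ↓): 13 + 146 = 159°
+224° (split-comp 44° ↑): 159 + 224 = 383 → 383 − 360 = 23°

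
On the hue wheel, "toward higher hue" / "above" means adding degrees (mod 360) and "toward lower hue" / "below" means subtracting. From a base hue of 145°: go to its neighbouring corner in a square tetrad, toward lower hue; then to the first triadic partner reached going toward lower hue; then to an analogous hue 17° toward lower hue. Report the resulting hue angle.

278°

square ↓ −90°: 145 − 90 = 55°
triadic ↓ −120°: 55 − 120 = -65 → -65 + 360 = 295°
analog 17° ↓ −17°: 295 − 17 = 278°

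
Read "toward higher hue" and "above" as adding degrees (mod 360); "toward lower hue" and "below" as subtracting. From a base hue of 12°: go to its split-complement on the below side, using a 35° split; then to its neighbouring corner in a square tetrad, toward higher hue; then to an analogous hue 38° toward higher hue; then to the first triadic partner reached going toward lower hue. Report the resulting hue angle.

165°

split-comp 35° ↓ +145°: 12 + 145 = 157°
square ↑ +90°: 157 + 90 = 247°
analog 38° ↑ +38°: 247 + 38 = 285°
triadic ↓ −120°: 285 − 120 = 165°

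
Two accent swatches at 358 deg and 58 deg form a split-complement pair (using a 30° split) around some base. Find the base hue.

208°

The accents sit 30° either side of the complement, so the complement is their short-arc midpoint on the wheel.
Short-arc midpoint of 358° and 58°: 28°.
Base is 180° from the complement: 28 − 180 = -152 → -152 + 360 = 208°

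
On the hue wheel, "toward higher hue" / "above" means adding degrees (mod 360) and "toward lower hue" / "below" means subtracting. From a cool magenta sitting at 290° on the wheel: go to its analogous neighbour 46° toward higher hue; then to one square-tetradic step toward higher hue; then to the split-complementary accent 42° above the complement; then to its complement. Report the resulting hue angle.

108°

analog 46° ↑ +46°: 290 + 46 = 336°
square ↑ +90°: 336 + 90 = 426 → 426 − 360 = 66°
split-comp 42° ↑ +222°: 66 + 222 = 288°
complement +180°: 288 + 180 = 468 → 468 − 360 = 108°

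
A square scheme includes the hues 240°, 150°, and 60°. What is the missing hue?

330°

A square tetradic scheme places four hues every 90°.
The full set through 60° is {60°, 150°, 240°, 330°}.
Given {60°, 150°, 240°}, the missing hue is 330°.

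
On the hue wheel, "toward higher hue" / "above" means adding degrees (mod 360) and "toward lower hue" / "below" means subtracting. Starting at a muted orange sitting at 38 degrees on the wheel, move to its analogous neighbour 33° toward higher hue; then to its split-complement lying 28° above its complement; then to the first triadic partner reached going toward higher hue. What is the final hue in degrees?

38 + 33 = 71°   (analog 33° ↑)
71 + 208 = 279°   (split-comp 28° ↑)
279 + 120 = 399 → 399 − 360 = 39°   (triadic ↑)

39°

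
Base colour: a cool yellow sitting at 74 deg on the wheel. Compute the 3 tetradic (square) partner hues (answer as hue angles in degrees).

A square tetradic scheme places four hues every 90°.
74 + 90 = 164°
74 + 180 = 254°
74 + 270 = 344°

164°, 254° and 344°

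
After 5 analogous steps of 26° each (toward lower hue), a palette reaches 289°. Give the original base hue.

5 steps of 26° (toward lower hue) give a net shift of −130°.
Start = end − shift: 289 + 130 = 419 → 419 − 360 = 59°

59°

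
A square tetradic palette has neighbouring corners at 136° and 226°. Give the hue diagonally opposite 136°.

A square tetradic scheme places four hues 90° apart; opposite corners are 180° apart.
136 + 180 = 316°

316°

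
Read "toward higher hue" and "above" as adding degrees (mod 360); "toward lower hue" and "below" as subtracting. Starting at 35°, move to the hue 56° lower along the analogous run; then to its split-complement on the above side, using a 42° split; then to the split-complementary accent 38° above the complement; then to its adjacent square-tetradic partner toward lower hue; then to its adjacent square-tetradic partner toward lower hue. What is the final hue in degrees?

35 − 56 = -21 → -21 + 360 = 339°   (analog 56° ↓)
339 + 222 = 561 → 561 − 360 = 201°   (split-comp 42° ↑)
201 + 218 = 419 → 419 − 360 = 59°   (split-comp 38° ↑)
59 − 90 = -31 → -31 + 360 = 329°   (square ↓)
329 − 90 = 239°   (square ↓)

239°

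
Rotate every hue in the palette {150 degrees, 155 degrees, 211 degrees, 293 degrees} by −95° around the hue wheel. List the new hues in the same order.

55°, 60°, 116°, 198°

150 − 95 = 55°
155 − 95 = 60°
211 − 95 = 116°
293 − 95 = 198°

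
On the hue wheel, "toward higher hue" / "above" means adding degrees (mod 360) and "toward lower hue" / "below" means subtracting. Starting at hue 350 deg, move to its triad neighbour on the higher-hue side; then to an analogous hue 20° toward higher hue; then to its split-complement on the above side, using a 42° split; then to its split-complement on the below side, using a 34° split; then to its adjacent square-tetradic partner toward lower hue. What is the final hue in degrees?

48°

triadic ↑ +120°: 350 + 120 = 470 → 470 − 360 = 110°
analog 20° ↑ +20°: 110 + 20 = 130°
split-comp 42° ↑ +222°: 130 + 222 = 352°
split-comp 34° ↓ +146°: 352 + 146 = 498 → 498 − 360 = 138°
square ↓ −90°: 138 − 90 = 48°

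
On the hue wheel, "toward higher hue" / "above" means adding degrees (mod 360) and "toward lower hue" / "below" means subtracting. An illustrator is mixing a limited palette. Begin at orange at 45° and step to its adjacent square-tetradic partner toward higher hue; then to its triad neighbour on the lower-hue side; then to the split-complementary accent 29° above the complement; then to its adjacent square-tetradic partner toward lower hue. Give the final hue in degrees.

134°

+90° (square ↑): 45 + 90 = 135°
−120° (triadic ↓): 135 − 120 = 15°
+209° (split-comp 29° ↑): 15 + 209 = 224°
−90° (square ↓): 224 − 90 = 134°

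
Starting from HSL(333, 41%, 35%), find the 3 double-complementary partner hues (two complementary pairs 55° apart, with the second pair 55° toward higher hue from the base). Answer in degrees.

333 + 55 = 388 → 388 − 360 = 28°
333 + 180 = 513 → 513 − 360 = 153°
333 + 235 = 568 → 568 − 360 = 208°

28°, 153°, and 208°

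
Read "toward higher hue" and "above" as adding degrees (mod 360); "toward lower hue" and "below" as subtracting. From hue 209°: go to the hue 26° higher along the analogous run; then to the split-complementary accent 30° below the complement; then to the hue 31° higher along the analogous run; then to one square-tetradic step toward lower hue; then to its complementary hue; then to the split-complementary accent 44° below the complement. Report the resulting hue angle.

282°

analog 26° ↑ +26°: 209 + 26 = 235°
split-comp 30° ↓ +150°: 235 + 150 = 385 → 385 − 360 = 25°
analog 31° ↑ +31°: 25 + 31 = 56°
square ↓ −90°: 56 − 90 = -34 → -34 + 360 = 326°
complement +180°: 326 + 180 = 506 → 506 − 360 = 146°
split-comp 44° ↓ +136°: 146 + 136 = 282°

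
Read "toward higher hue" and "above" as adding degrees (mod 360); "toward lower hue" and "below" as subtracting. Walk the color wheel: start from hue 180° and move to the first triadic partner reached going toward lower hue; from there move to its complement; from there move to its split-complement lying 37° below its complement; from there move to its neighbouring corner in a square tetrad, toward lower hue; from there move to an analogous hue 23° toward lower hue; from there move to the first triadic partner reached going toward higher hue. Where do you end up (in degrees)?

180 − 120 = 60°   (triadic ↓)
60 + 180 = 240°   (complement)
240 + 143 = 383 → 383 − 360 = 23°   (split-comp 37° ↓)
23 − 90 = -67 → -67 + 360 = 293°   (square ↓)
293 − 23 = 270°   (analog 23° ↓)
270 + 120 = 390 → 390 − 360 = 30°   (triadic ↑)

30°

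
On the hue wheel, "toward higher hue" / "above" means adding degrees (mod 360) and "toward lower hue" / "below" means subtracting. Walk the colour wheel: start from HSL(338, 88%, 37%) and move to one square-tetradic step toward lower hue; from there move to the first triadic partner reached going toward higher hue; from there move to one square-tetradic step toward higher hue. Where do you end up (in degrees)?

−90° (square ↓): 338 − 90 = 248°
+120° (triadic ↑): 248 + 120 = 368 → 368 − 360 = 8°
+90° (square ↑): 8 + 90 = 98°

98°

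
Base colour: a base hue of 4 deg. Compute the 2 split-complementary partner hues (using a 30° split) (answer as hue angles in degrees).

Split-complementary hues sit 30° either side of the complement.
Complement of 4 deg: 4 + 180 = 184°
184 − 30 = 154°
184 + 30 = 214°

154° and 214°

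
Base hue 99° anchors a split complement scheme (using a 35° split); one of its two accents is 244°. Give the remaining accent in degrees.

Split-complementary hues sit 35° either side of the complement.
Complement of the base 99°: 99 + 180 = 279°
The given accent 244° is 35° one side of 279°; the other accent sits 35° the other side: 279 + 35 = 314°

314°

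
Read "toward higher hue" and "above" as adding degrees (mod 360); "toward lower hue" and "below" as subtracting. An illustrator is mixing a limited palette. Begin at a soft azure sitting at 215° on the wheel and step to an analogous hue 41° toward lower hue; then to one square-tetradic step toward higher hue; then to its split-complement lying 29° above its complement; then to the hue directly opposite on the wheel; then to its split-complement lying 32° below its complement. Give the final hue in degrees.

−41° (analog 41° ↓): 215 − 41 = 174°
+90° (square ↑): 174 + 90 = 264°
+209° (split-comp 29° ↑): 264 + 209 = 473 → 473 − 360 = 113°
+180° (complement): 113 + 180 = 293°
+148° (split-comp 32° ↓): 293 + 148 = 441 → 441 − 360 = 81°

81°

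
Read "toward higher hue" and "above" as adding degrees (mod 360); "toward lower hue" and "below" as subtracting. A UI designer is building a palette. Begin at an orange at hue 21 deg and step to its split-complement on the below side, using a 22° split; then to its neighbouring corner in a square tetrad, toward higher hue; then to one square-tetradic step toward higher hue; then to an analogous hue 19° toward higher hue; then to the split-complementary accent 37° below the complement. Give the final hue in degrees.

161°

split-comp 22° ↓ +158°: 21 + 158 = 179°
square ↑ +90°: 179 + 90 = 269°
square ↑ +90°: 269 + 90 = 359°
analog 19° ↑ +19°: 359 + 19 = 378 → 378 − 360 = 18°
split-comp 37° ↓ +143°: 18 + 143 = 161°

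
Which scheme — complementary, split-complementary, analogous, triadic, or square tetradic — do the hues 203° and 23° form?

Sort the hues: 23°, 203°.
Successive gaps around the wheel: 180°, 180°.
Two hues 180° apart are complementary.

complementary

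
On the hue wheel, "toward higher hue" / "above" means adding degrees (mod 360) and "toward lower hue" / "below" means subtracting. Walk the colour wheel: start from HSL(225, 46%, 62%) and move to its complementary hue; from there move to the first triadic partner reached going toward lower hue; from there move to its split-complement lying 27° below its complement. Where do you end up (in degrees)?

78°

225 + 180 = 405 → 405 − 360 = 45°   (complement)
45 − 120 = -75 → -75 + 360 = 285°   (triadic ↓)
285 + 153 = 438 → 438 − 360 = 78°   (split-comp 27° ↓)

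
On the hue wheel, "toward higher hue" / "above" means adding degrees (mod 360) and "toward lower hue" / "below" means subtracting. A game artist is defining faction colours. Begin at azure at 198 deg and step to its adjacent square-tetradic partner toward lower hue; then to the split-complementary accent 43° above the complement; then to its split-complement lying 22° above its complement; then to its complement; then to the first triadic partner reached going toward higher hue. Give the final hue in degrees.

198 − 90 = 108°   (square ↓)
108 + 223 = 331°   (split-comp 43° ↑)
331 + 202 = 533 → 533 − 360 = 173°   (split-comp 22° ↑)
173 + 180 = 353°   (complement)
353 + 120 = 473 → 473 − 360 = 113°   (triadic ↑)

113°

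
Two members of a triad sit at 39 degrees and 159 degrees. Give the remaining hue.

A triad spaces three hues 120° apart.
The full set is {39°, 159°, 279°}.

279°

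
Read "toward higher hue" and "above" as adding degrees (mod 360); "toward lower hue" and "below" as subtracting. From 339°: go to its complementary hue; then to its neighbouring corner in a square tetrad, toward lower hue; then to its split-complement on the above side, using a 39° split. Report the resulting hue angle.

288°

339 + 180 = 519 → 519 − 360 = 159°   (complement)
159 − 90 = 69°   (square ↓)
69 + 219 = 288°   (split-comp 39° ↑)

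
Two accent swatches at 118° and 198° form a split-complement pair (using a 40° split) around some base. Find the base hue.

338°

The accents sit 40° either side of the complement, so the complement is their short-arc midpoint on the wheel.
Short-arc midpoint of 118° and 198°: 158°.
Base is 180° from the complement: 158 − 180 = -22 → -22 + 360 = 338°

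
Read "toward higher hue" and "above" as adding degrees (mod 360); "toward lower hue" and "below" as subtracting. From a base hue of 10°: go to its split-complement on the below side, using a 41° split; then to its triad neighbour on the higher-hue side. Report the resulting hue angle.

+139° (split-comp 41° ↓): 10 + 139 = 149°
+120° (triadic ↑): 149 + 120 = 269°

269°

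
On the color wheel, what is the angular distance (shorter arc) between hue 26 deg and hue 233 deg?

153°

|26 − 233| = 207.
The shorter arc is 360 − 207 = 153°.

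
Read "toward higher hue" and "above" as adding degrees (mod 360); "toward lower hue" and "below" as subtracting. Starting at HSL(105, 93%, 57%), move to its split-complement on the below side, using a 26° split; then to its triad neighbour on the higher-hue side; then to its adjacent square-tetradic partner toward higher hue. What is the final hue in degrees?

109°

+154° (split-comp 26° ↓): 105 + 154 = 259°
+120° (triadic ↑): 259 + 120 = 379 → 379 − 360 = 19°
+90° (square ↑): 19 + 90 = 109°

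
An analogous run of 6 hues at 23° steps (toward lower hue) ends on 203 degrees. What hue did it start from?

5 steps of 23° (toward lower hue) give a net shift of −115°.
Start = end − shift: 203 + 115 = 318°

318°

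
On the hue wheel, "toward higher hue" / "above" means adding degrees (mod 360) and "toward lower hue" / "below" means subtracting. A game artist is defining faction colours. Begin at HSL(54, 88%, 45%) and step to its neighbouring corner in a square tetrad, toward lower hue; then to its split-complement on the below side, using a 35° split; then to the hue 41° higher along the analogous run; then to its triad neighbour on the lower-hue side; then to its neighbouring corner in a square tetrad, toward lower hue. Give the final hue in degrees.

square ↓ −90°: 54 − 90 = -36 → -36 + 360 = 324°
split-comp 35° ↓ +145°: 324 + 145 = 469 → 469 − 360 = 109°
analog 41° ↑ +41°: 109 + 41 = 150°
triadic ↓ −120°: 150 − 120 = 30°
square ↓ −90°: 30 − 90 = -60 → -60 + 360 = 300°

300°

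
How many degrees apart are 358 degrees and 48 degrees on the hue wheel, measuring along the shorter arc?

50°

|358 − 48| = 310.
The shorter arc is 360 − 310 = 50°.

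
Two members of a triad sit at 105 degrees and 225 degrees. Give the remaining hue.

A triad spaces three hues 120° apart.
The full set is {105°, 225°, 345°}.

345°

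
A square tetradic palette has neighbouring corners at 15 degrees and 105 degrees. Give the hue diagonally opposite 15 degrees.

195°

A square tetradic scheme places four hues 90° apart; opposite corners are 180° apart.
15 + 180 = 195°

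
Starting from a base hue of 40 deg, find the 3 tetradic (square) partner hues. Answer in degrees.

A square tetradic scheme places four hues every 90°.
40 + 90 = 130°
40 + 180 = 220°
40 + 270 = 310°

130°, 220°, 310°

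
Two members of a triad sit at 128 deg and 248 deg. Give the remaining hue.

8°

A triad spaces three hues 120° apart.
The full set is {8°, 128°, 248°}.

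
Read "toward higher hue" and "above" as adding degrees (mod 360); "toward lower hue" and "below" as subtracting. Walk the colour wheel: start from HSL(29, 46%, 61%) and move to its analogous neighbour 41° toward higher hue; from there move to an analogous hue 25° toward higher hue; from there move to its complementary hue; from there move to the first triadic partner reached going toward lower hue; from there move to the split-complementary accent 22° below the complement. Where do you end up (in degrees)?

313°

analog 41° ↑ +41°: 29 + 41 = 70°
analog 25° ↑ +25°: 70 + 25 = 95°
complement +180°: 95 + 180 = 275°
triadic ↓ −120°: 275 − 120 = 155°
split-comp 22° ↓ +158°: 155 + 158 = 313°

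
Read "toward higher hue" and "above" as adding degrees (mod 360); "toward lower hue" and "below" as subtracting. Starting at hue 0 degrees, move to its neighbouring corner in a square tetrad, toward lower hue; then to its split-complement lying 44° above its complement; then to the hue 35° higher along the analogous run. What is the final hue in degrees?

0 − 90 = -90 → -90 + 360 = 270°   (square ↓)
270 + 224 = 494 → 494 − 360 = 134°   (split-comp 44° ↑)
134 + 35 = 169°   (analog 35° ↑)

169°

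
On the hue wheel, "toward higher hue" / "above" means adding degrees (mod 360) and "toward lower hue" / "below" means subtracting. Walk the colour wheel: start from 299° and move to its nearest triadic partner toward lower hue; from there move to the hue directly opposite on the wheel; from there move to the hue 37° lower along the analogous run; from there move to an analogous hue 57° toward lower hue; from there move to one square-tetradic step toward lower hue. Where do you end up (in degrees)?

175°

triadic ↓ −120°: 299 − 120 = 179°
complement +180°: 179 + 180 = 359°
analog 37° ↓ −37°: 359 − 37 = 322°
analog 57° ↓ −57°: 322 − 57 = 265°
square ↓ −90°: 265 − 90 = 175°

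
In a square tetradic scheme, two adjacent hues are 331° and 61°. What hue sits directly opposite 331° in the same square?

151°

A square tetradic scheme places four hues 90° apart; opposite corners are 180° apart.
331 + 180 = 511 → 511 − 360 = 151°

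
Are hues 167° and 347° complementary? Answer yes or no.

yes

Angular distance: |167 − 347| = 180 = 180°.
Complementary requires 180°.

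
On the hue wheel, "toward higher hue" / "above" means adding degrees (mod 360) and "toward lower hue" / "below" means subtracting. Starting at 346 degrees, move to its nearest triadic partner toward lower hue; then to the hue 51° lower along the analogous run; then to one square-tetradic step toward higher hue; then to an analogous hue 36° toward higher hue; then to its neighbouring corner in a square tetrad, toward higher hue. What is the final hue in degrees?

31°

346 − 120 = 226°   (triadic ↓)
226 − 51 = 175°   (analog 51° ↓)
175 + 90 = 265°   (square ↑)
265 + 36 = 301°   (analog 36° ↑)
301 + 90 = 391 → 391 − 360 = 31°   (square ↑)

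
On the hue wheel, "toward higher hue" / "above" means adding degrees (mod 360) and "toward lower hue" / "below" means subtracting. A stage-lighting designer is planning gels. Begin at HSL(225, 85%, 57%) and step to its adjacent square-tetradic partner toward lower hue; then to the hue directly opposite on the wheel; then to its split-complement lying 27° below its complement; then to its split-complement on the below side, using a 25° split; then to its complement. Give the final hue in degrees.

square ↓ −90°: 225 − 90 = 135°
complement +180°: 135 + 180 = 315°
split-comp 27° ↓ +153°: 315 + 153 = 468 → 468 − 360 = 108°
split-comp 25° ↓ +155°: 108 + 155 = 263°
complement +180°: 263 + 180 = 443 → 443 − 360 = 83°

83°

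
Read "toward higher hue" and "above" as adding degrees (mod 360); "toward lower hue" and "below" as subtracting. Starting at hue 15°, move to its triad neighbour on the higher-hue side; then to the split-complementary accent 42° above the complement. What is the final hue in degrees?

357°

+120° (triadic ↑): 15 + 120 = 135°
+222° (split-comp 42° ↑): 135 + 222 = 357°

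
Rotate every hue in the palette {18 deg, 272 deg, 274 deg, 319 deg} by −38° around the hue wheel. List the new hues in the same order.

18 − 38 = -20 → -20 + 360 = 340°
272 − 38 = 234°
274 − 38 = 236°
319 − 38 = 281°

340°, 234°, 236°, 281°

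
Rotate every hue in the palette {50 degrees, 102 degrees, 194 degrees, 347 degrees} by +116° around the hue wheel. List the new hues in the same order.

166°, 218°, 310°, 103°

50 + 116 = 166°
102 + 116 = 218°
194 + 116 = 310°
347 + 116 = 463 → 463 − 360 = 103°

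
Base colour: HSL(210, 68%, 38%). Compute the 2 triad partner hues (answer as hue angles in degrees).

A triad places three hues 120° apart.
210 + 120 = 330°
210 + 240 = 450 → 450 − 360 = 90°

330° and 90°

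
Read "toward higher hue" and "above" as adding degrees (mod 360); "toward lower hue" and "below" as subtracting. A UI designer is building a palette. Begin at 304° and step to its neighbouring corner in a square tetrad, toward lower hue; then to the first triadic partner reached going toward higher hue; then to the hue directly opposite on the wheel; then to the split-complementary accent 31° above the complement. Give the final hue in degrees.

5°

square ↓ −90°: 304 − 90 = 214°
triadic ↑ +120°: 214 + 120 = 334°
complement +180°: 334 + 180 = 514 → 514 − 360 = 154°
split-comp 31° ↑ +211°: 154 + 211 = 365 → 365 − 360 = 5°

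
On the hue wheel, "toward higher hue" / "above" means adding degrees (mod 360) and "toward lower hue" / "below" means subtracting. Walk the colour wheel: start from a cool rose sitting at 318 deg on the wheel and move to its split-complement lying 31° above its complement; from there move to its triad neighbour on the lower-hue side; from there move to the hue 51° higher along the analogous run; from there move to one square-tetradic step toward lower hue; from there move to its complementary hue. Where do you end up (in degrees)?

+211° (split-comp 31° ↑): 318 + 211 = 529 → 529 − 360 = 169°
−120° (triadic ↓): 169 − 120 = 49°
+51° (analog 51° ↑): 49 + 51 = 100°
−90° (square ↓): 100 − 90 = 10°
+180° (complement): 10 + 180 = 190°

190°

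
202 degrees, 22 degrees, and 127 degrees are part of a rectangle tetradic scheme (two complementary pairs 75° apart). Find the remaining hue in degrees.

A rectangular tetradic uses two complementary pairs 75° apart: offsets 0°, 75°, 180°, 255°.
Among {22°, 127°, 202°}, 22° and 202° are a 180° pair.
The remaining hue 127° needs its own complement: 127 + 180 = 307°

307°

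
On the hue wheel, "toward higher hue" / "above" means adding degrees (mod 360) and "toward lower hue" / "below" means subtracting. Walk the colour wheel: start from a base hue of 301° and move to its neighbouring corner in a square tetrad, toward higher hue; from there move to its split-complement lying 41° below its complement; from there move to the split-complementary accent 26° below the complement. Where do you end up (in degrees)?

+90° (square ↑): 301 + 90 = 391 → 391 − 360 = 31°
+139° (split-comp 41° ↓): 31 + 139 = 170°
+154° (split-comp 26° ↓): 170 + 154 = 324°

324°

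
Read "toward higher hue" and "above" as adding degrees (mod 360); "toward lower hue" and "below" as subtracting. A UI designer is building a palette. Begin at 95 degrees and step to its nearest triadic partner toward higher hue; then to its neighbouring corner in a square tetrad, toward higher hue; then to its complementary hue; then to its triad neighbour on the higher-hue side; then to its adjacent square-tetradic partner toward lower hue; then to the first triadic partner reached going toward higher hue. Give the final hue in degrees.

275°

95 + 120 = 215°   (triadic ↑)
215 + 90 = 305°   (square ↑)
305 + 180 = 485 → 485 − 360 = 125°   (complement)
125 + 120 = 245°   (triadic ↑)
245 − 90 = 155°   (square ↓)
155 + 120 = 275°   (triadic ↑)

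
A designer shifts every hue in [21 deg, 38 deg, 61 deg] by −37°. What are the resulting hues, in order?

344°, 1°, 24°

21 − 37 = -16 → -16 + 360 = 344°
38 − 37 = 1°
61 − 37 = 24°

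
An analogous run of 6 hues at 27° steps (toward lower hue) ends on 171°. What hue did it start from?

306°

5 steps of 27° (toward lower hue) give a net shift of −135°.
Start = end − shift: 171 + 135 = 306°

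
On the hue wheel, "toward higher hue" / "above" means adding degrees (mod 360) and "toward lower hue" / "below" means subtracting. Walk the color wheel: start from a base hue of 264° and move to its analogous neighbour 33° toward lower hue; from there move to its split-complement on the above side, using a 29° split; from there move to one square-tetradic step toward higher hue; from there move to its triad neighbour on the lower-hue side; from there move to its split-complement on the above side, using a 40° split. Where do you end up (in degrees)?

264 − 33 = 231°   (analog 33° ↓)
231 + 209 = 440 → 440 − 360 = 80°   (split-comp 29° ↑)
80 + 90 = 170°   (square ↑)
170 − 120 = 50°   (triadic ↓)
50 + 220 = 270°   (split-comp 40° ↑)

270°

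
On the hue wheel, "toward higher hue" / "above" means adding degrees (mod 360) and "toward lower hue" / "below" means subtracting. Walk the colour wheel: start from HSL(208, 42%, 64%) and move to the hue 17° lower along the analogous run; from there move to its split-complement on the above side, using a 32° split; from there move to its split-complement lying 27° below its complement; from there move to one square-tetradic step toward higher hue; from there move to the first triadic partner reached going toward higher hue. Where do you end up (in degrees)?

46°

208 − 17 = 191°   (analog 17° ↓)
191 + 212 = 403 → 403 − 360 = 43°   (split-comp 32° ↑)
43 + 153 = 196°   (split-comp 27° ↓)
196 + 90 = 286°   (square ↑)
286 + 120 = 406 → 406 − 360 = 46°   (triadic ↑)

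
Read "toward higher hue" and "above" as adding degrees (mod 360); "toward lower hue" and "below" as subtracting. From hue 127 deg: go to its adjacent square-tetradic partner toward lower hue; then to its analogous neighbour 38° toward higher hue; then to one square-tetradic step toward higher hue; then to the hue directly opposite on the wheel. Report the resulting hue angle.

−90° (square ↓): 127 − 90 = 37°
+38° (analog 38° ↑): 37 + 38 = 75°
+90° (square ↑): 75 + 90 = 165°
+180° (complement): 165 + 180 = 345°

345°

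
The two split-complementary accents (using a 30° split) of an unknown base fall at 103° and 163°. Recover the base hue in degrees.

The accents sit 30° either side of the complement, so the complement is their short-arc midpoint on the wheel.
Short-arc midpoint of 103° and 163°: 133°.
Base is 180° from the complement: 133 − 180 = -47 → -47 + 360 = 313°

313°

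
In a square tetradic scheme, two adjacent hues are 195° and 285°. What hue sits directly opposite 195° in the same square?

15°

A square tetradic scheme places four hues 90° apart; opposite corners are 180° apart.
195 + 180 = 375 → 375 − 360 = 15°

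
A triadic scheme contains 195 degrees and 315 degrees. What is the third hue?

75°

A triad spaces three hues 120° apart.
The full set is {75°, 195°, 315°}.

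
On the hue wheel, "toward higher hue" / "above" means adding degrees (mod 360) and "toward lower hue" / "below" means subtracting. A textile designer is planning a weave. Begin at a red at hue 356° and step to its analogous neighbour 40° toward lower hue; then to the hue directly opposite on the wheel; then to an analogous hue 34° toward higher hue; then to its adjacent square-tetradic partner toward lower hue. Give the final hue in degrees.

80°

−40° (analog 40° ↓): 356 − 40 = 316°
+180° (complement): 316 + 180 = 496 → 496 − 360 = 136°
+34° (analog 34° ↑): 136 + 34 = 170°
−90° (square ↓): 170 − 90 = 80°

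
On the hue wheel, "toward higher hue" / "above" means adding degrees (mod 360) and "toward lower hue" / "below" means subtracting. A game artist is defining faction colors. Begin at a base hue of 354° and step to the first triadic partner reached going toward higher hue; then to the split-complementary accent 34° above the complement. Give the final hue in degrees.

354 + 120 = 474 → 474 − 360 = 114°   (triadic ↑)
114 + 214 = 328°   (split-comp 34° ↑)

328°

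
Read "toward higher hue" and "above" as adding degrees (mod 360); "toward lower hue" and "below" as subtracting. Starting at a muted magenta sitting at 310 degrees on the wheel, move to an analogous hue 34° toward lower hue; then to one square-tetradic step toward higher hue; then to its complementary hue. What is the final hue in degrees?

−34° (analog 34° ↓): 310 − 34 = 276°
+90° (square ↑): 276 + 90 = 366 → 366 − 360 = 6°
+180° (complement): 6 + 180 = 186°

186°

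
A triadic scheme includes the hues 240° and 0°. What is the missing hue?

120°

A triad places three hues 120° apart.
The full set through 0° is {0°, 120°, 240°}.
Given {0°, 240°}, the missing hue is 120°.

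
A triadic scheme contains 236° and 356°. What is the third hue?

A triad spaces three hues 120° apart.
The full set is {116°, 236°, 356°}.

116°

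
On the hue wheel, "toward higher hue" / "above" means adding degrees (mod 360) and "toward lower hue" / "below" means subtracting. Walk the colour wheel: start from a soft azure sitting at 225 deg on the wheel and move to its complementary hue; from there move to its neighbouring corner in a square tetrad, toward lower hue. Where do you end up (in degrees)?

315°

225 + 180 = 405 → 405 − 360 = 45°   (complement)
45 − 90 = -45 → -45 + 360 = 315°   (square ↓)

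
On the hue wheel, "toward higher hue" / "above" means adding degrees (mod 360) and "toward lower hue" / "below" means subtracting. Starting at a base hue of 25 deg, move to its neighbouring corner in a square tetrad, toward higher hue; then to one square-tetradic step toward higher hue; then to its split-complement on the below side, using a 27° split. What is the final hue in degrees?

25 + 90 = 115°   (square ↑)
115 + 90 = 205°   (square ↑)
205 + 153 = 358°   (split-comp 27° ↓)

358°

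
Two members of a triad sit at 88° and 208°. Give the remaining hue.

328°

A triad spaces three hues 120° apart.
The full set is {88°, 208°, 328°}.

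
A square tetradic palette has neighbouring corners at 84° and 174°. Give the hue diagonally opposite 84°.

A square tetradic scheme places four hues 90° apart; opposite corners are 180° apart.
84 + 180 = 264°

264°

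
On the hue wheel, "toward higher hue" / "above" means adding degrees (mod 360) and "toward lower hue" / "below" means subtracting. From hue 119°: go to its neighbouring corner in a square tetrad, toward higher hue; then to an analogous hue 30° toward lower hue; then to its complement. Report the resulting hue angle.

359°

square ↑ +90°: 119 + 90 = 209°
analog 30° ↓ −30°: 209 − 30 = 179°
complement +180°: 179 + 180 = 359°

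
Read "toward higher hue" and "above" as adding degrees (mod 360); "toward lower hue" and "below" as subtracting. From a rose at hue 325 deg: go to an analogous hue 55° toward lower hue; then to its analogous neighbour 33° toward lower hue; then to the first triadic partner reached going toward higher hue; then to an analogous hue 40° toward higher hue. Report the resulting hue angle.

analog 55° ↓ −55°: 325 − 55 = 270°
analog 33° ↓ −33°: 270 − 33 = 237°
triadic ↑ +120°: 237 + 120 = 357°
analog 40° ↑ +40°: 357 + 40 = 397 → 397 − 360 = 37°

37°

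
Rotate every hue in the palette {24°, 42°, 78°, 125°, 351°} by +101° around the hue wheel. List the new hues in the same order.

24 + 101 = 125°
42 + 101 = 143°
78 + 101 = 179°
125 + 101 = 226°
351 + 101 = 452 → 452 − 360 = 92°

125°, 143°, 179°, 226°, 92°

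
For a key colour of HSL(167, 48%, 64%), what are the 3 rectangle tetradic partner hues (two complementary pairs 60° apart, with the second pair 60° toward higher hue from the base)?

A rectangular tetradic uses two complementary pairs 60° apart: offsets 0°, 60°, 180°, 240°.
167 + 60 = 227°
167 + 180 = 347°
167 + 240 = 407 → 407 − 360 = 47°

227°, 347°, and 47°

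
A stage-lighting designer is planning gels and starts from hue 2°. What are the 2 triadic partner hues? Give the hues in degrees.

122° and 242°

A triad places three hues 120° apart.
2 + 120 = 122°
2 + 240 = 242°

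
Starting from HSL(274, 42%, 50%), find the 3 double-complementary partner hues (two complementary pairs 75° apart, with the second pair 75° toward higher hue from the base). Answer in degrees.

349°, 94°, 169°

A rectangular tetradic uses two complementary pairs 75° apart: offsets 0°, 75°, 180°, 255°.
274 + 75 = 349°
274 + 180 = 454 → 454 − 360 = 94°
274 + 255 = 529 → 529 − 360 = 169°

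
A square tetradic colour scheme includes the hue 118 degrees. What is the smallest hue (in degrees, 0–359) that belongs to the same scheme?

28°

A square tetradic scheme places four hues every 90°.
The full set through 118° is {28°, 118°, 208°, 298°}.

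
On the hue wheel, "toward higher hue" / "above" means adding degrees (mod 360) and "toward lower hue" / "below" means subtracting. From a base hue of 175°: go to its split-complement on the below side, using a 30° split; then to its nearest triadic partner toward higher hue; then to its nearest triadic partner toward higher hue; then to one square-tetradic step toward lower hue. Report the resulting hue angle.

115°

+150° (split-comp 30° ↓): 175 + 150 = 325°
+120° (triadic ↑): 325 + 120 = 445 → 445 − 360 = 85°
+120° (triadic ↑): 85 + 120 = 205°
−90° (square ↓): 205 − 90 = 115°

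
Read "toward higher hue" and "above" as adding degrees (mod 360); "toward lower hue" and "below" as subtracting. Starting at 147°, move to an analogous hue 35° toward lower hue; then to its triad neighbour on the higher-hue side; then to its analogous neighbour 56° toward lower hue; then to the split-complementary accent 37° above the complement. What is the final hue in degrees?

33°

−35° (analog 35° ↓): 147 − 35 = 112°
+120° (triadic ↑): 112 + 120 = 232°
−56° (analog 56° ↓): 232 − 56 = 176°
+217° (split-comp 37° ↑): 176 + 217 = 393 → 393 − 360 = 33°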